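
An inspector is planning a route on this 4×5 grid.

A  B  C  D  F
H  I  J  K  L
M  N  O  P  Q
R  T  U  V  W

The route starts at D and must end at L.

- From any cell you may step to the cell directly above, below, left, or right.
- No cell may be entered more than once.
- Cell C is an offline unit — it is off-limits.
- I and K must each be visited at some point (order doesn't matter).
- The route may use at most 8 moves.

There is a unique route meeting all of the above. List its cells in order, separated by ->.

D -> K -> J -> I -> N -> O -> P -> Q -> L

The budget equals the shortest possible length, so every move has to be on a shortest route through the required cells.
Route from D: down 1 to K, left 2 to I, down 1 to N, right 3 to Q, up 1 to L — 8 moves in all.
Check: all required cells visited; 8 ≤ 8 moves.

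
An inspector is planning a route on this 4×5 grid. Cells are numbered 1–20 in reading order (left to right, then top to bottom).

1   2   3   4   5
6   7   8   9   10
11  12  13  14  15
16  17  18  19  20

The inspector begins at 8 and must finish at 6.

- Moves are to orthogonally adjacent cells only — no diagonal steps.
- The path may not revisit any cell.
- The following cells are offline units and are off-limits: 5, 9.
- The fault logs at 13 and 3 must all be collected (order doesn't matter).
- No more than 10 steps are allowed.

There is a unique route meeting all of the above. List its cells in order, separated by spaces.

8 3 2 7 12 13 18 17 16 11 6

The 10-move cap with required stops at 13, 3 leaves no slack for detours.
Route from 8: up to 3, left to 2, 2× down (reaching 12), right to 13, down to 18, 2× left (reaching 16), 2× up (reaching 6) — 10 moves in all.
Check: all required cells visited; 10 ≤ 10 moves.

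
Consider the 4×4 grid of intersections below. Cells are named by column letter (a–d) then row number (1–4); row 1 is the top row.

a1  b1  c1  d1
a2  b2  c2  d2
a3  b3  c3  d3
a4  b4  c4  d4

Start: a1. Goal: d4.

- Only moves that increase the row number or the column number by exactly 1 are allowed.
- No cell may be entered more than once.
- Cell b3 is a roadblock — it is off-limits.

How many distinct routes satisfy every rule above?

11

A right/down-only route from a1 to d4 makes exactly 3 down-moves and 3 right-moves in some order.
With no other constraints that would be C(6,3) = 20 routes.
Subtract routes through each blocked cell (inclusion–exclusion for overlaps): − through b3: 9 → 11.
That gives 11 routes.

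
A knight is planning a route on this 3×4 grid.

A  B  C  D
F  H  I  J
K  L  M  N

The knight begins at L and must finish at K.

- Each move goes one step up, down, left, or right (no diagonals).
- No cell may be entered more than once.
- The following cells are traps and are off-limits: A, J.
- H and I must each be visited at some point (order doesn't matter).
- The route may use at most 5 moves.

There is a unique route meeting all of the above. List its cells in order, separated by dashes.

The 5-move cap with required stops at H, I leaves no slack for detours.
Route from L: right to M, up to I, 2× left (reaching F), down to K — 5 moves in all.
Check: all required cells visited; 5 ≤ 5 moves.

L - M - I - H - F - K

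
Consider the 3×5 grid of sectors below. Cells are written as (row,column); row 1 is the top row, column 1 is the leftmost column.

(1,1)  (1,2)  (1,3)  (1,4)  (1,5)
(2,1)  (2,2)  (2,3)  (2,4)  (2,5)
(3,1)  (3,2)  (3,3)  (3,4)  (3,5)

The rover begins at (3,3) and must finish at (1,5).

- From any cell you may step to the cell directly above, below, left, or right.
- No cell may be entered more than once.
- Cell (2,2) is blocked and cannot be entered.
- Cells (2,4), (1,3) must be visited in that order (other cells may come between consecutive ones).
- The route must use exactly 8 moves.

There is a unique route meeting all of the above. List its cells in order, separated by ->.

The waypoints must appear in the order (2,4), (1,3), with no cell reused.
Route from (3,3): 2× right (reaching (3,5)), up to (2,5), 2× left (reaching (2,3)), up to (1,3), 2× right (reaching (1,5)) — 8 moves in all.
Check: order respected ((2,4) at step 4, (1,3) at step 6); 8 moves as required.

(3,3) -> (3,4) -> (3,5) -> (2,5) -> (2,4) -> (2,3) -> (1,3) -> (1,4) -> (1,5)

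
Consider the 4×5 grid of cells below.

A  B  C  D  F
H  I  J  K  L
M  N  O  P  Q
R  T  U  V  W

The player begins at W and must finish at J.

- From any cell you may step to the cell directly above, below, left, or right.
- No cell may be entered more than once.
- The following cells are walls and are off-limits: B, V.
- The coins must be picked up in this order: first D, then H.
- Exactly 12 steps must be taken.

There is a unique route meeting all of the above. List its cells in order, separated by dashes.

The waypoints must appear in the order D, H, with no cell reused.
Route from W: 3× up (reaching F), left to D, 2× down (reaching P), 3× left (reaching M), up to H, 2× right (reaching J) — 12 moves in all.
Check: order respected (D at step 4, H at step 10); 12 moves as required.

W - Q - L - F - D - K - P - O - N - M - H - I - J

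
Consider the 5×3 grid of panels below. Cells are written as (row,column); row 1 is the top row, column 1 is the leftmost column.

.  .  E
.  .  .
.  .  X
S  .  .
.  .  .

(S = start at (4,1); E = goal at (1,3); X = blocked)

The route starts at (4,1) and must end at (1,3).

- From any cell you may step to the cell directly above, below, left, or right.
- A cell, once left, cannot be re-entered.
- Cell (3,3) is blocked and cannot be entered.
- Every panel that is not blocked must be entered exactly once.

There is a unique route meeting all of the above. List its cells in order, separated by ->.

(4,1) -> (5,1) -> (5,2) -> (5,3) -> (4,3) -> (4,2) -> (3,2) -> (3,1) -> (2,1) -> (1,1) -> (1,2) -> (2,2) -> (2,3) -> (1,3)

Need to visit all 14 open cells exactly once, starting at (4,1) and ending at (1,3).
Cell (2,3) has only two open neighbours ((1,3) and (2,2)), so the path must pass straight through it: one of those is the cell it's entered from and the other is where it exits.
Route from (4,1): down to (5,1), 2× right (reaching (5,3)), up to (4,3), left to (4,2), up to (3,2), left to (3,1), 2× up (reaching (1,1)), right to (1,2), down to (2,2), right to (2,3), up to (1,3) — 13 moves in all.
Check: all 14 open cells covered.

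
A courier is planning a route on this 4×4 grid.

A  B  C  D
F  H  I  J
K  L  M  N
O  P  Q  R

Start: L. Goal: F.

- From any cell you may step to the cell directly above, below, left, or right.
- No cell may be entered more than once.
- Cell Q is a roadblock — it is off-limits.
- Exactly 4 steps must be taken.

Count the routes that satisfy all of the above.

Need simple routes of exactly 4 moves from L to F (Manhattan distance 2, so 1 moves are spent on a detour and 1 undoing it).
Enumerating: L H B A F | L P O K F | L M I H F.
That gives 3 routes.

3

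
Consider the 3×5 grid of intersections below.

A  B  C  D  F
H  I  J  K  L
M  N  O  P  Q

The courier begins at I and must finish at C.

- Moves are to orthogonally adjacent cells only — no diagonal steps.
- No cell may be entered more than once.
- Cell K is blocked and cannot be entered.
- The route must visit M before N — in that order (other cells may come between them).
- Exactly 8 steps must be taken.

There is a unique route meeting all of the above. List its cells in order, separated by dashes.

The waypoints must appear in the order M, N, with no cell reused.
Route from I: up to B, left to A, 2× down (reaching M), 2× right (reaching O), 2× up (reaching C) — 8 moves in all.
Check: order respected (M at step 4, N at step 5); 8 moves as required.

I - B - A - H - M - N - O - J - C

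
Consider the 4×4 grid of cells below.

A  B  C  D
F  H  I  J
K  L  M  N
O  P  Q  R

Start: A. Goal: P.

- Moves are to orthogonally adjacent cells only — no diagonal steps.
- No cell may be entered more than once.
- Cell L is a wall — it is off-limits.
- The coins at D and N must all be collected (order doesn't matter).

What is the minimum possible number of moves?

8

Any route passes through D and N in some order between A and P. Summing Manhattan distances along each leg and taking the cheapest ordering (A → D → N → P) gives a lower bound of 3 + 2 + 3 = 8 moves.
A route of 8 moves achieves this: A → B → C → D → J → N → R → Q → P.
Since 8 matches the lower bound, it is optimal.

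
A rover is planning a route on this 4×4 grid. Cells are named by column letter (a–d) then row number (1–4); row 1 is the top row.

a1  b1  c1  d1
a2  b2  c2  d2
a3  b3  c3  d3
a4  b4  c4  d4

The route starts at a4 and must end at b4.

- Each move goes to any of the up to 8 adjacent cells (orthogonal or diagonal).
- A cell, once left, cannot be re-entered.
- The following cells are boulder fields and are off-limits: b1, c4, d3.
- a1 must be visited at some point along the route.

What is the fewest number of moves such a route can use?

6

Any route passes through a1 somewhere between a4 and b4. Summing Chebyshev distances along the two legs (a4 → a1 → b4) gives a lower bound of 3 + 3 = 6 moves.
A route of 6 moves achieves this: a4 → a3 → a2 → a1 → b2 → b3 → b4.
Since 6 matches the lower bound, it is optimal.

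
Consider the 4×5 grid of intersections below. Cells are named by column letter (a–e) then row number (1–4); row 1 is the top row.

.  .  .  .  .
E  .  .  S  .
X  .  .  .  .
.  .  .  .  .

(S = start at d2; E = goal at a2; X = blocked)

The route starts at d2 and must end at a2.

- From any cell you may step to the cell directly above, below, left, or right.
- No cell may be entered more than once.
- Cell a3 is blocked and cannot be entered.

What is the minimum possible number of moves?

3

The Manhattan distance from d2 to a2 is |2−2| + |4−1| = 3, so at least 3 moves are needed.
A route of 3 moves achieves this: d2 → c2 → b2 → a2.
Since 3 matches the lower bound, it is optimal.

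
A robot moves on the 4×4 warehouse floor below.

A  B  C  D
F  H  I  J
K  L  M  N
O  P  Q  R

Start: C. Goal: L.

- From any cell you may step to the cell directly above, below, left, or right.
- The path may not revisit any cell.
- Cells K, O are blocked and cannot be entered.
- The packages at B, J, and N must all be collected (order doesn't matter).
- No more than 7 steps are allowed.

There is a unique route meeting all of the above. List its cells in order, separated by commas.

The budget equals the shortest possible length, so every move has to be on a shortest route through the required cells.
Route from C: left 1 to B, down 1 to H, right 2 to J, down 1 to N, left 2 to L — 7 moves in all.
Check: all required cells visited; 7 ≤ 7 moves.

C, B, H, I, J, N, M, L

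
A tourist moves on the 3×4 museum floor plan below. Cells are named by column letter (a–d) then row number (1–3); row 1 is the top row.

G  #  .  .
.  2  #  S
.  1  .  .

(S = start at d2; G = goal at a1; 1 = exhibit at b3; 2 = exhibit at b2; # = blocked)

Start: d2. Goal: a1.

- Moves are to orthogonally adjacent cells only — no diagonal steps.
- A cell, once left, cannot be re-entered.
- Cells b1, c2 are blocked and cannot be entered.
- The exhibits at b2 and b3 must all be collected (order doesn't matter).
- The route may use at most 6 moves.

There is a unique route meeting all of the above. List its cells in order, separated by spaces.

d2 d3 c3 b3 b2 a2 a1

The 6-move cap with required stops at b2, b3 leaves no slack for detours.
Route from d2: down to d3, 2× left (reaching b3), up to b2, left to a2, up to a1 — 6 moves in all.
Check: all required cells visited; 6 ≤ 6 moves.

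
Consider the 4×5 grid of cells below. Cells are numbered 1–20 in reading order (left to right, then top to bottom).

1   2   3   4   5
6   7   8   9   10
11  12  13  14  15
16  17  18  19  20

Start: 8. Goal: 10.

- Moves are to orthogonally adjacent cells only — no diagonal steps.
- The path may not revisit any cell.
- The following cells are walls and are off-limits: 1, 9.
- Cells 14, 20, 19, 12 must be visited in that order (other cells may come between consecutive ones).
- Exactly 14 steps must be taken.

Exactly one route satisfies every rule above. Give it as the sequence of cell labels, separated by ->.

8 -> 13 -> 14 -> 15 -> 20 -> 19 -> 18 -> 17 -> 12 -> 7 -> 2 -> 3 -> 4 -> 5 -> 10

The waypoints must appear in the order 14, 20, 19, 12, with no cell reused.
Route from 8: down 1 to 13, right 2 to 15, down 1 to 20, left 3 to 17, up 3 to 2, right 3 to 5, down 1 to 10 — 14 moves in all.
Check: order respected (14 at step 2, 20 at step 4, 19 at step 5, 12 at step 8); 14 moves as required.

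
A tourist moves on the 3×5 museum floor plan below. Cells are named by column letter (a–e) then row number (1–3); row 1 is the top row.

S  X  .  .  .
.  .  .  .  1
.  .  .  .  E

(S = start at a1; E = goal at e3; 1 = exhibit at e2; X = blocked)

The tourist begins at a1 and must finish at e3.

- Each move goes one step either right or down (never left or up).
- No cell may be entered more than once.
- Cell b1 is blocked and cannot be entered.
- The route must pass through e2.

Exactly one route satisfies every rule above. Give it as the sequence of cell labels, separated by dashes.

a1 - a2 - b2 - c2 - d2 - e2 - e3

Moves only go right or down, so the column and row indices never decrease.
Route from a1: down to a2, 4× right (reaching e2), down to e3 — 6 moves in all.
Check: all required cells visited.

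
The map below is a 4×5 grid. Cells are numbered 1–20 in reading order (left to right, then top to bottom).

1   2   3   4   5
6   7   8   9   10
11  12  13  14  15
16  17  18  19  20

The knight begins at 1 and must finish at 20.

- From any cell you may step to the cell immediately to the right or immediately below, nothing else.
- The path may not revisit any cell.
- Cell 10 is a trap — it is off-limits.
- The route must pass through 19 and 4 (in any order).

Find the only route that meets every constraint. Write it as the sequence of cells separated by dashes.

Moves only go right or down, so the column and row indices never decrease.
Route from 1: right 3 to 4, down 3 to 19, right 1 to 20 — 7 moves in all.
Check: all required cells visited.

1 - 2 - 3 - 4 - 9 - 14 - 19 - 20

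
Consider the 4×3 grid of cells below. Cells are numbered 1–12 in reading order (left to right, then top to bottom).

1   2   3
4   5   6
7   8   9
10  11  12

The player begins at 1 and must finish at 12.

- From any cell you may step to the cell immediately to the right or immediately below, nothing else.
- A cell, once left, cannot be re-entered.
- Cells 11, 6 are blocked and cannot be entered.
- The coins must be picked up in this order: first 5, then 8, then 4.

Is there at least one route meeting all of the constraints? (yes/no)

4 lies above 8, so going from 8 to 4 would need an upward move — but moves only go right/down, so 8 cannot be visited before 4.

no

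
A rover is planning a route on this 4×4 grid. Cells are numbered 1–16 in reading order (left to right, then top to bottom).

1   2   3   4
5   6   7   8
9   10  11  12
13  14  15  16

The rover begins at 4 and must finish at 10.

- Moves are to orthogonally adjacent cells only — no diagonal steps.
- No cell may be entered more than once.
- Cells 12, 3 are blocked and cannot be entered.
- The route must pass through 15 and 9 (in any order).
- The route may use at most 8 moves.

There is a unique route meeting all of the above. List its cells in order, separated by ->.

The budget equals the shortest possible length, so every move has to be on a shortest route through the required cells.
Route from 4: down 1 to 8, left 1 to 7, down 2 to 15, left 2 to 13, up 1 to 9, right 1 to 10 — 8 moves in all.
Check: all required cells visited; 8 ≤ 8 moves.

4 -> 8 -> 7 -> 11 -> 15 -> 14 -> 13 -> 9 -> 10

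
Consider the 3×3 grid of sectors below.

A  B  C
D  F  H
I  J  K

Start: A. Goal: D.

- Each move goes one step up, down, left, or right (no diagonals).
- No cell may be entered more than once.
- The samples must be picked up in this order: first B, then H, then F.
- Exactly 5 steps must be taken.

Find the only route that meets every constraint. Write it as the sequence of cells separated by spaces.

The waypoints must appear in the order B, H, F, with no cell reused.
Route from A: right 2 to C, down 1 to H, left 2 to D — 5 moves in all.
Check: order respected (B at step 1, H at step 3, F at step 4); 5 moves as required.

A B C H F D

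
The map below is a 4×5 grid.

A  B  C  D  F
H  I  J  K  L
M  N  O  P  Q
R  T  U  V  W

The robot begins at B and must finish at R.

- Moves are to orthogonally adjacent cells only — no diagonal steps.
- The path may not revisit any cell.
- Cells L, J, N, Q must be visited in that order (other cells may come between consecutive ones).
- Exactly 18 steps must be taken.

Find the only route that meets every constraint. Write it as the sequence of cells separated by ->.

B -> C -> D -> F -> L -> K -> J -> I -> H -> M -> N -> O -> P -> Q -> W -> V -> U -> T -> R

The waypoints must appear in the order L, J, N, Q, with no cell reused.
Route from B: right 3 to F, down 1 to L, left 4 to H, down 1 to M, right 4 to Q, down 1 to W, left 4 to R — 18 moves in all.
Check: order respected (L at step 4, J at step 6, N at step 10, Q at step 13); 18 moves as required.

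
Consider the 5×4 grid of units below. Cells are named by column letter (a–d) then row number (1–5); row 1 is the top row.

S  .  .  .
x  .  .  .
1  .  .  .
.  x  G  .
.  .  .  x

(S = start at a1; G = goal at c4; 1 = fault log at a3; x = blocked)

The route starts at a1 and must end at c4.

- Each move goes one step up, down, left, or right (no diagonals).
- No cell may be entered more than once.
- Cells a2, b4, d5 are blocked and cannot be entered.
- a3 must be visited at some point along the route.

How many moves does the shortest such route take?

Any route passes through a3 somewhere between a1 and c4. Summing Manhattan distances along the two legs (a1 → a3 → c4) gives a lower bound of 2 + 3 = 5 moves.
That bound ignores the blocked cells. Measuring each leg by the fewest moves that actually steer around them (a1→a3: 4; a3→c4: 3) raises the lower bound to 7.
The shortest route satisfying every rule uses 9 moves: a1 → b1 → b2 → b3 → a3 → a4 → a5 → b5 → c5 → c4.
The no-revisit rule (legs can't share cells) pushes the minimum above the 7-move bound; an exhaustive check rules out every length from 7 to 8, leaving 9 as the minimum.

9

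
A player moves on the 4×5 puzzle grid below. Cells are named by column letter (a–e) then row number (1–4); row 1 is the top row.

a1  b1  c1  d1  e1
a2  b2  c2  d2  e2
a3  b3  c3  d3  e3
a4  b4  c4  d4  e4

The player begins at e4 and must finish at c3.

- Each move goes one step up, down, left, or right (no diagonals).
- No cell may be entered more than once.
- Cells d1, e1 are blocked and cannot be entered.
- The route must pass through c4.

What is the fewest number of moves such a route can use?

Any route passes through c4 somewhere between e4 and c3. Summing Manhattan distances along the two legs (e4 → c4 → c3) gives a lower bound of 2 + 1 = 3 moves.
A route of 3 moves achieves this: e4 → d4 → c4 → c3.
Since 3 matches the lower bound, it is optimal.

3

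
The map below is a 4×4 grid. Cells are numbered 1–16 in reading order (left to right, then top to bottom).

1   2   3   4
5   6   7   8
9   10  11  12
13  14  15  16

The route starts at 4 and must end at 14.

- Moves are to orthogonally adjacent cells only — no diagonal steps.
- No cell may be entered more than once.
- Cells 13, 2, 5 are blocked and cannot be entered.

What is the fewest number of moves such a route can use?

The Manhattan distance from 4 to 14 is |1−4| + |4−2| = 5, so at least 5 moves are needed.
A route of 5 moves achieves this: 4 → 8 → 12 → 16 → 15 → 14.
Since 5 matches the lower bound, it is optimal.

5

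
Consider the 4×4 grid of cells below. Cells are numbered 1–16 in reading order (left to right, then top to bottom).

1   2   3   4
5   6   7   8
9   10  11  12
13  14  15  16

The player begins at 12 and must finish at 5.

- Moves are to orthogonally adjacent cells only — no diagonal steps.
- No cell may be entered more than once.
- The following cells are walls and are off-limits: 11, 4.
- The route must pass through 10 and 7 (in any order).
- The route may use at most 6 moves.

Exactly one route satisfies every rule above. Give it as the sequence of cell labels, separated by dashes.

12 - 8 - 7 - 6 - 10 - 9 - 5

The budget equals the shortest possible length, so every move has to be on a shortest route through the required cells.
Route from 12: up to 8, 2× left (reaching 6), down to 10, left to 9, up to 5 — 6 moves in all.
Check: all required cells visited; 6 ≤ 6 moves.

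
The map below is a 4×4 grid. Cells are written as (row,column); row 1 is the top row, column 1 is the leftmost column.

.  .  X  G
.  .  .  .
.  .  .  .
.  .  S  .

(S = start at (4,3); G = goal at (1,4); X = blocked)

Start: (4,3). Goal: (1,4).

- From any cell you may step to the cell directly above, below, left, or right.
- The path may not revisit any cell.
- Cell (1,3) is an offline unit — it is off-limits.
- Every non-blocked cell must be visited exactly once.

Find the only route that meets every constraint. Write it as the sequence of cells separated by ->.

Need to visit all 15 open cells exactly once, starting at (4,3) and ending at (1,4).
Cell (1,1) has only two open neighbours ((2,1) and (1,2)), so the path must pass straight through it: one of those is the cell it's entered from and the other is where it exits.
Route from (4,3): right to (4,4), up to (3,4), 2× left (reaching (3,2)), down to (4,2), left to (4,1), 3× up (reaching (1,1)), right to (1,2), down to (2,2), 2× right (reaching (2,4)), up to (1,4) — 14 moves in all.
Check: all 15 open cells covered.

(4,3) -> (4,4) -> (3,4) -> (3,3) -> (3,2) -> (4,2) -> (4,1) -> (3,1) -> (2,1) -> (1,1) -> (1,2) -> (2,2) -> (2,3) -> (2,4) -> (1,4)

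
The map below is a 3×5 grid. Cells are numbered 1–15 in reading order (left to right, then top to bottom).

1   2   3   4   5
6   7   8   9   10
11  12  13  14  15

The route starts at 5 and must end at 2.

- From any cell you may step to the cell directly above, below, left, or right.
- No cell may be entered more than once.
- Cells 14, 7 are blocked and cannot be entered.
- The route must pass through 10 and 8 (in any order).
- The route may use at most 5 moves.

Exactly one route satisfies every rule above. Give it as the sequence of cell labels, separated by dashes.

5 - 10 - 9 - 8 - 3 - 2

Any route must reach 10 and 8 and still end at 2 within 5 moves, so the order of the required stops is forced.
Route from 5: down to 10, 2× left (reaching 8), up to 3, left to 2 — 5 moves in all.
Check: all required cells visited; 5 ≤ 5 moves.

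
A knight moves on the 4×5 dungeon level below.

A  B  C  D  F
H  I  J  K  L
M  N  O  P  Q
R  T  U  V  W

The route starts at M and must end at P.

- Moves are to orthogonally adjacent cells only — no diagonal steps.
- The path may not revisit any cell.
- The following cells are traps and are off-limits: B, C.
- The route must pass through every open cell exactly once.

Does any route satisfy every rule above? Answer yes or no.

Cell A has only one open neighbour but is neither the start nor the goal, so a Hamiltonian route would have to both enter and leave it through the same neighbour — impossible without revisiting.

no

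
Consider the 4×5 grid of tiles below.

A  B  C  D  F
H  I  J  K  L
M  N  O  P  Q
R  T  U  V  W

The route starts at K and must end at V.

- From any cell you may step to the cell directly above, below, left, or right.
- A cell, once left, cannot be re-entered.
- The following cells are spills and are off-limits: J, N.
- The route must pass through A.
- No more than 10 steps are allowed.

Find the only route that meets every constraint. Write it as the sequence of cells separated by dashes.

The 10-move cap with required stops at A leaves no slack for detours.
Route from K: up to D, 3× left (reaching A), 3× down (reaching R), 3× right (reaching V) — 10 moves in all.
Check: all required cells visited; 10 ≤ 10 moves.

K - D - C - B - A - H - M - R - T - U - V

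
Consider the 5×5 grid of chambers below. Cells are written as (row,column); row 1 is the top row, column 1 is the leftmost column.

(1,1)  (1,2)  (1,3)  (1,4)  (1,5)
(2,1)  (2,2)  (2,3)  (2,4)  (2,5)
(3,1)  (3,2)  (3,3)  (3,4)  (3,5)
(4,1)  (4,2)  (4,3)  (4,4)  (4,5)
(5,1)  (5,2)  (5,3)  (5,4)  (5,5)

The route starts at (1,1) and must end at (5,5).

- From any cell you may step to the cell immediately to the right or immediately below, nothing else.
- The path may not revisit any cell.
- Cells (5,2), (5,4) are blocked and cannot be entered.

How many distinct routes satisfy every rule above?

35

A right/down-only route from (1,1) to (5,5) makes exactly 4 down-moves and 4 right-moves in some order.
With no other constraints that would be C(8,4) = 70 routes.
Subtract routes through each blocked cell (inclusion–exclusion for overlaps): − through (5,2): 5 − through (5,4): 35 + through (5,2)&(5,4): 5 → 35.
That gives 35 routes.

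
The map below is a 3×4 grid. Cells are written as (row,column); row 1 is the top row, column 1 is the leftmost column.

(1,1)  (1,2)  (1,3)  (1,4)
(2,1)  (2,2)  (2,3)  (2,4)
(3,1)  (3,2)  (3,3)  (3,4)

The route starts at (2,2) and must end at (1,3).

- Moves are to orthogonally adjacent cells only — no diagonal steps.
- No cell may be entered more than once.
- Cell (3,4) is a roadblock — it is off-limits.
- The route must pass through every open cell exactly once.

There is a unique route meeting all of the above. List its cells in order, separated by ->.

Need to visit all 11 open cells exactly once, starting at (2,2) and ending at (1,3).
Cell (3,1) has only two open neighbours ((2,1) and (3,2)), so the path must pass straight through it: one of those is the cell it's entered from and the other is where it exits.
Route from (2,2): up 1 to (1,2), left 1 to (1,1), down 2 to (3,1), right 2 to (3,3), up 1 to (2,3), right 1 to (2,4), up 1 to (1,4), left 1 to (1,3) — 10 moves in all.
Check: all 11 open cells covered.

(2,2) -> (1,2) -> (1,1) -> (2,1) -> (3,1) -> (3,2) -> (3,3) -> (2,3) -> (2,4) -> (1,4) -> (1,3)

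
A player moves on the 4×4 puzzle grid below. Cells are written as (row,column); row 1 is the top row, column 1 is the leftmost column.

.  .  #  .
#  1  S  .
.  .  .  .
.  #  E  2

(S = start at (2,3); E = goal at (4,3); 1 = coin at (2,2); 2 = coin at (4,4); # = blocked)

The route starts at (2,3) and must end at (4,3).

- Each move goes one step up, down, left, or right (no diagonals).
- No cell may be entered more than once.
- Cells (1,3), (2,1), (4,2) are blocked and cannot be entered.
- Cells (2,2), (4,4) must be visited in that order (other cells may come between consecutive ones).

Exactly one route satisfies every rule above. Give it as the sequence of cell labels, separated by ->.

The waypoints must appear in the order (2,2), (4,4), with no cell reused.
Route from (2,3): left 1 to (2,2), down 1 to (3,2), right 2 to (3,4), down 1 to (4,4), left 1 to (4,3) — 6 moves in all.
Check: order respected (1 at step 1, 2 at step 5).

(2,3) -> (2,2) -> (3,2) -> (3,3) -> (3,4) -> (4,4) -> (4,3)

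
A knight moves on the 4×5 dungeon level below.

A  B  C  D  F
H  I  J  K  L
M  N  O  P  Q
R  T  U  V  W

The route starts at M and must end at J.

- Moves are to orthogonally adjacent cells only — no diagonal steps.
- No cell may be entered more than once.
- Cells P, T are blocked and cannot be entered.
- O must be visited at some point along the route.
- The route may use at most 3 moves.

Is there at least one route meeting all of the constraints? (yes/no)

yes

One route that works: M → N → O → J.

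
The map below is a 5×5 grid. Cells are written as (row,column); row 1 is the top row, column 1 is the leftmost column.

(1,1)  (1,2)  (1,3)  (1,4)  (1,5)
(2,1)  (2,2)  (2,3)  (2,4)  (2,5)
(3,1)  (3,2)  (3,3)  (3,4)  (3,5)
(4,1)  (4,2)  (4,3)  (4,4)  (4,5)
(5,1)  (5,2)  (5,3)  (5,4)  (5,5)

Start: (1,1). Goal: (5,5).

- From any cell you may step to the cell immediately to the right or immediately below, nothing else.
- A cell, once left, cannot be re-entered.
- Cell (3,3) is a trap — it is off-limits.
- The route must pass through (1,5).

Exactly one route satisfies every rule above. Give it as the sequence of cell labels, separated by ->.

Moves only go right or down, so the column and row indices never decrease.
Route from (1,1): 4× right (reaching (1,5)), 4× down (reaching (5,5)) — 8 moves in all.
Check: all required cells visited.

(1,1) -> (1,2) -> (1,3) -> (1,4) -> (1,5) -> (2,5) -> (3,5) -> (4,5) -> (5,5)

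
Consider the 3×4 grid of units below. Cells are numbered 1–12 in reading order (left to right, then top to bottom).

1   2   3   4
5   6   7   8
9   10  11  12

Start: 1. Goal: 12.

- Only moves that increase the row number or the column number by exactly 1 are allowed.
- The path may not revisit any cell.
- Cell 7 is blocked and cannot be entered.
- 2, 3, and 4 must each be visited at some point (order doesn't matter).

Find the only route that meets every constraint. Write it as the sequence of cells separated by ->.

Moves only go right or down, so the column and row indices never decrease.
Route from 1: right 3 to 4, down 2 to 12 — 5 moves in all.
Check: all required cells visited.

1 -> 2 -> 3 -> 4 -> 8 -> 12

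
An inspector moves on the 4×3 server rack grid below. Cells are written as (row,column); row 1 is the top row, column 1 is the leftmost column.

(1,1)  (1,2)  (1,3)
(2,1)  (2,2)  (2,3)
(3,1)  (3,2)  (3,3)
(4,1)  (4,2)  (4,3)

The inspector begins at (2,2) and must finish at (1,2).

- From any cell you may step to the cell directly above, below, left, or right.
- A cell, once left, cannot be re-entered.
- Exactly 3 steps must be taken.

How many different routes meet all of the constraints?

2

Need simple routes of exactly 3 moves from (2,2) to (1,2) (Manhattan distance 1, so 1 moves are spent on a detour and 1 undoing it).
Enumerating: (2,2) (2,1) (1,1) (1,2) | (2,2) (2,3) (1,3) (1,2).
That gives 2 routes.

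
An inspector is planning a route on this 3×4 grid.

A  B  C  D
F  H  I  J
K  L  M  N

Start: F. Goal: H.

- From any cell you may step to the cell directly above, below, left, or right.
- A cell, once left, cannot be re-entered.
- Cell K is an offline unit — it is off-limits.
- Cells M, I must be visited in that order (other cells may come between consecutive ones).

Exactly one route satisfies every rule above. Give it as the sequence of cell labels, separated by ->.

F -> A -> B -> C -> D -> J -> N -> M -> I -> H

The waypoints must appear in the order M, I, with no cell reused.
Route from F: up 1 to A, right 3 to D, down 2 to N, left 1 to M, up 1 to I, left 1 to H — 9 moves in all.
Check: order respected (M at step 7, I at step 8).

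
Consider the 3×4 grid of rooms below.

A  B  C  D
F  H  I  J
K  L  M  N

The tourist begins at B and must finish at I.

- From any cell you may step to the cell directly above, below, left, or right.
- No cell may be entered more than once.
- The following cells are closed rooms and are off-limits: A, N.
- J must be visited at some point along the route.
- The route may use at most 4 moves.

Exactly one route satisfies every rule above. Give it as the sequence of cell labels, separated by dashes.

The budget equals the shortest possible length, so every move has to be on a shortest route through the required cells.
Route from B: right 2 to D, down 1 to J, left 1 to I — 4 moves in all.
Check: all required cells visited; 4 ≤ 4 moves.

B - C - D - J - I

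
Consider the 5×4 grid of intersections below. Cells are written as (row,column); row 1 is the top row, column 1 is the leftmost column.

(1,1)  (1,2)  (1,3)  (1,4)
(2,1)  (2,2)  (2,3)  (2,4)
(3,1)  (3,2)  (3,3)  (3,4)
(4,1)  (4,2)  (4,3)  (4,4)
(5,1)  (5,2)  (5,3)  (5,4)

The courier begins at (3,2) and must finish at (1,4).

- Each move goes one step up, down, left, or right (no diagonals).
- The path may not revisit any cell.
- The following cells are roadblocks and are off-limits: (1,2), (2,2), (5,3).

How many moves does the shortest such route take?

4

The Manhattan distance from (3,2) to (1,4) is |3−1| + |2−4| = 4, so at least 4 moves are needed.
A route of 4 moves achieves this: (3,2) → (3,3) → (2,3) → (1,3) → (1,4).
Since 4 matches the lower bound, it is optimal.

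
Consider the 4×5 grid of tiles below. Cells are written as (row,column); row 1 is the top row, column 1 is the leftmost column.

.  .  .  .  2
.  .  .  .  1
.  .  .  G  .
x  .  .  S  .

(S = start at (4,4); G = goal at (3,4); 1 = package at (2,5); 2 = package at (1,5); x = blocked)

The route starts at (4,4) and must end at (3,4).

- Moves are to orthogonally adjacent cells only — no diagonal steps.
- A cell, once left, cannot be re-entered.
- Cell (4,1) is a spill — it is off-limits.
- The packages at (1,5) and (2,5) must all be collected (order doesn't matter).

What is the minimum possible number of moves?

7

Any route passes through (1,5) and (2,5) in some order between (4,4) and (3,4). Summing Manhattan distances along each leg and taking the cheapest ordering ((4,4) → (2,5) → (1,5) → (3,4)) gives a lower bound of 3 + 1 + 3 = 7 moves.
A route of 7 moves achieves this: (4,4) → (4,5) → (3,5) → (2,5) → (1,5) → (1,4) → (2,4) → (3,4).
Since 7 matches the lower bound, it is optimal.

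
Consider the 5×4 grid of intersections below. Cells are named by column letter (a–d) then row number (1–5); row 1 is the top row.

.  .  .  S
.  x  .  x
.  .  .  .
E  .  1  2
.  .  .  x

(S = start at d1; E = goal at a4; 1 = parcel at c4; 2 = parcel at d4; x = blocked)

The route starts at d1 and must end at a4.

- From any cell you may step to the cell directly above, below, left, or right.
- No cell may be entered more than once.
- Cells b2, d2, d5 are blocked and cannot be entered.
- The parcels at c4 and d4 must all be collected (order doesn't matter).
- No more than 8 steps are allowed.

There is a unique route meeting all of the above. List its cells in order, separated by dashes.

d1 - c1 - c2 - c3 - d3 - d4 - c4 - b4 - a4

The budget equals the shortest possible length, so every move has to be on a shortest route through the required cells.
Route from d1: left 1 to c1, down 2 to c3, right 1 to d3, down 1 to d4, left 3 to a4 — 8 moves in all.
Check: all required cells visited; 8 ≤ 8 moves.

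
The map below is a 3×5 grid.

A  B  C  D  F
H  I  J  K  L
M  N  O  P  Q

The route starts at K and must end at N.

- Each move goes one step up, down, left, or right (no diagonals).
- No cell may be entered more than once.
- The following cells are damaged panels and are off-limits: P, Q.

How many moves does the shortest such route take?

The Manhattan distance from K to N is |2−3| + |4−2| = 3, so at least 3 moves are needed.
A route of 3 moves achieves this: K → J → O → N.
Since 3 matches the lower bound, it is optimal.

3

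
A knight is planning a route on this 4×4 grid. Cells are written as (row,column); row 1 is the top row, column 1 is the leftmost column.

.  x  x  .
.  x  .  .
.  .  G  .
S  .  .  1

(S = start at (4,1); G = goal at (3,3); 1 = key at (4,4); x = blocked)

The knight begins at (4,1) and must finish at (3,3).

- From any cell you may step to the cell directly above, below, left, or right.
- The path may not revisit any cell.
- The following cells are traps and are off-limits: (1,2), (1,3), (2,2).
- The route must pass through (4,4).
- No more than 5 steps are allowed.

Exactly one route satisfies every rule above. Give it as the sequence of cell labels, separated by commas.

(4,1), (4,2), (4,3), (4,4), (3,4), (3,3)

The 5-move cap with required stops at (4,4) leaves no slack for detours.
Route from (4,1): 3× right (reaching (4,4)), up to (3,4), left to (3,3) — 5 moves in all.
Check: all required cells visited; 5 ≤ 5 moves.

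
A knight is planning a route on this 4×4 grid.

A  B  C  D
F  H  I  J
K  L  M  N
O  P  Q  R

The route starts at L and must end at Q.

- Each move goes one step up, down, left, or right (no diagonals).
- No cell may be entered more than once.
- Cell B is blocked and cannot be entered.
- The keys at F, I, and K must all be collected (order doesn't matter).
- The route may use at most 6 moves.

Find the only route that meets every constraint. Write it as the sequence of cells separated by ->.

L -> K -> F -> H -> I -> M -> Q

The 6-move cap with required stops at F, I, K leaves no slack for detours.
Route from L: left to K, up to F, 2× right (reaching I), 2× down (reaching Q) — 6 moves in all.
Check: all required cells visited; 6 ≤ 6 moves.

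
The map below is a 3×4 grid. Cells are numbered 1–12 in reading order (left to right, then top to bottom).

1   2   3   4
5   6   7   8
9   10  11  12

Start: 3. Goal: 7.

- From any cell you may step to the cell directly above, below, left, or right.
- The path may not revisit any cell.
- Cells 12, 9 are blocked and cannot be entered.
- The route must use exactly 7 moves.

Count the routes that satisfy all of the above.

1

Need simple routes of exactly 7 moves from 3 to 7 (Manhattan distance 1, so 3 moves are spent on a detour and 3 undoing it).
Enumerating: 3 2 1 5 6 10 11 7.
That gives 1 route.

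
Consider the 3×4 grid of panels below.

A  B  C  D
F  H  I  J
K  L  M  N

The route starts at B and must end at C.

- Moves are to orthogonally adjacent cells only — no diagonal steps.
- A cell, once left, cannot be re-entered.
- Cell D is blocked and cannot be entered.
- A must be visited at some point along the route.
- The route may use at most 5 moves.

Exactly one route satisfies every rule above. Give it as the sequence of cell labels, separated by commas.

B, A, F, H, I, C

The 5-move cap with required stops at A leaves no slack for detours.
Route from B: left 1 to A, down 1 to F, right 2 to I, up 1 to C — 5 moves in all.
Check: all required cells visited; 5 ≤ 5 moves.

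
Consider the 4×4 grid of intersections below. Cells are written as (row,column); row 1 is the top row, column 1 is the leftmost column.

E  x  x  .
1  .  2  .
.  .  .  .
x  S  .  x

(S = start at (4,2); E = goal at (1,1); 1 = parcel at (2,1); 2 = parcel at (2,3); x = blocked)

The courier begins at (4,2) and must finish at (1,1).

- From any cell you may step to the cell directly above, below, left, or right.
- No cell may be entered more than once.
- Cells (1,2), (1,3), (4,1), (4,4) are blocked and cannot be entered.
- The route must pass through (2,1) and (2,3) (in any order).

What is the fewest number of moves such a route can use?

Any route passes through (2,1) and (2,3) in some order between (4,2) and (1,1). Summing Manhattan distances along each leg and taking the cheapest ordering ((4,2) → (2,3) → (2,1) → (1,1)) gives a lower bound of 3 + 2 + 1 = 6 moves.
A route of 6 moves achieves this: (4,2) → (3,2) → (3,3) → (2,3) → (2,2) → (2,1) → (1,1).
Since 6 matches the lower bound, it is optimal.

6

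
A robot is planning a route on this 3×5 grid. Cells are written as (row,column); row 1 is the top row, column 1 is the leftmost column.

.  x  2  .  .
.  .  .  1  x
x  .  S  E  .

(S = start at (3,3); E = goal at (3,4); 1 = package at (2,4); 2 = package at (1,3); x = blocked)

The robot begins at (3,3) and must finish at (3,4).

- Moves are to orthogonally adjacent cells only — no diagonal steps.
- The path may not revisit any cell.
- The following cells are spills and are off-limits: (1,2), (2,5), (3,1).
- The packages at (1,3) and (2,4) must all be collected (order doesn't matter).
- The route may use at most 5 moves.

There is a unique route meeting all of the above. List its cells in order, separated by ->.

(3,3) -> (2,3) -> (1,3) -> (1,4) -> (2,4) -> (3,4)

Any route must reach (1,3) and (2,4) and still end at (3,4) within 5 moves, so the order of the required stops is forced.
Route from (3,3): up 2 to (1,3), right 1 to (1,4), down 2 to (3,4) — 5 moves in all.
Check: all required cells visited; 5 ≤ 5 moves.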